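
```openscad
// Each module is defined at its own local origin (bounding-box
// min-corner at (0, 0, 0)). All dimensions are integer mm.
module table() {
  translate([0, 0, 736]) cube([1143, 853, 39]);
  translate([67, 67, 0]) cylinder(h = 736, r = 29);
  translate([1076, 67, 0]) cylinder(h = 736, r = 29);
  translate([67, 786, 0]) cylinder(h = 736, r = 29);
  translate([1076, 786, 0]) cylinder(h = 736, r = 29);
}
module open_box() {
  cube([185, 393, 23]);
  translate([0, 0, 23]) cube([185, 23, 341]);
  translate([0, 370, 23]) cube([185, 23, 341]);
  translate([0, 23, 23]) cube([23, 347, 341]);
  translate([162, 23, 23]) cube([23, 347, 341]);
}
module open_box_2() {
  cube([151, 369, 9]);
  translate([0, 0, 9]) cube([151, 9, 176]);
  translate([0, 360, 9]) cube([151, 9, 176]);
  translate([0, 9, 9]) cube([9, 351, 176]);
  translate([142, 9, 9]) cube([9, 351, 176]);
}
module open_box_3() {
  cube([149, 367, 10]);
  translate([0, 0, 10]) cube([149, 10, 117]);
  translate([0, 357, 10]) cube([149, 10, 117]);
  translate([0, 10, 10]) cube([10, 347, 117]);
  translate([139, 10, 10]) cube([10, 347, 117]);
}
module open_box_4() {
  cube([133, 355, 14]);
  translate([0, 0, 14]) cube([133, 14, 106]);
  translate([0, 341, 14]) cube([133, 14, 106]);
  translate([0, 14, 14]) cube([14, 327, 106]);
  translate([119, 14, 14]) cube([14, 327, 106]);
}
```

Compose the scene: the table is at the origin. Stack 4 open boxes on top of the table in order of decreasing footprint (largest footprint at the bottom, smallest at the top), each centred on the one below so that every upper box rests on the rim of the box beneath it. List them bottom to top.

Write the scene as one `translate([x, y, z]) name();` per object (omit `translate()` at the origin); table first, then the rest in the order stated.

table();
translate([479, 230, 775]) open_box();
translate([496, 242, 1139]) open_box_2();
translate([497, 243, 1324]) open_box_3();
translate([505, 249, 1451]) open_box_4();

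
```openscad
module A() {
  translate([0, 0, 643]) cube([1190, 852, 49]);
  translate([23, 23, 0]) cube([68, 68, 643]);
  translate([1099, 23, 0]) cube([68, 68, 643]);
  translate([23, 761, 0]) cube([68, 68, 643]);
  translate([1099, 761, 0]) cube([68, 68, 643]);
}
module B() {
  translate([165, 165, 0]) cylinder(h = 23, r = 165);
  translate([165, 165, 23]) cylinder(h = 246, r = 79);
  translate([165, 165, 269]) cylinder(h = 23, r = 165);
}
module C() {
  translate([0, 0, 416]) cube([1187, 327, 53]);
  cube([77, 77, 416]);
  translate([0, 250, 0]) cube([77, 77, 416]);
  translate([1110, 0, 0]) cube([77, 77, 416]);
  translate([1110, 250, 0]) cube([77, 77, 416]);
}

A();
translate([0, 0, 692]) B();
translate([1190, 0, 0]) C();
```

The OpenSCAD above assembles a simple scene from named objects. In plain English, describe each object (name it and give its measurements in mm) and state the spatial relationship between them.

A is a table with a 1190×852 mm rectangular top, 49 mm thick, top surface at z = 692 mm, supported by four 68×68 mm square legs, each inset 23 mm from the nearest pair of top edges, running from the floor.

B is a spool: two coaxial disc flanges of radius 165 mm and thickness 23 mm, joined by a core cylinder of radius 79 mm and height 246 mm. The lower flange rests on z = 0 and the three cylinders share a vertical axis.

C is a bench: a 1187×327 mm seat slab, 53 mm thick, top at z = 469 mm, on four 77×77 mm square legs flush with the seat corners and standing on z = 0.

The spool is on top of the table. The bench is against the table's +x side, with their −y faces flush.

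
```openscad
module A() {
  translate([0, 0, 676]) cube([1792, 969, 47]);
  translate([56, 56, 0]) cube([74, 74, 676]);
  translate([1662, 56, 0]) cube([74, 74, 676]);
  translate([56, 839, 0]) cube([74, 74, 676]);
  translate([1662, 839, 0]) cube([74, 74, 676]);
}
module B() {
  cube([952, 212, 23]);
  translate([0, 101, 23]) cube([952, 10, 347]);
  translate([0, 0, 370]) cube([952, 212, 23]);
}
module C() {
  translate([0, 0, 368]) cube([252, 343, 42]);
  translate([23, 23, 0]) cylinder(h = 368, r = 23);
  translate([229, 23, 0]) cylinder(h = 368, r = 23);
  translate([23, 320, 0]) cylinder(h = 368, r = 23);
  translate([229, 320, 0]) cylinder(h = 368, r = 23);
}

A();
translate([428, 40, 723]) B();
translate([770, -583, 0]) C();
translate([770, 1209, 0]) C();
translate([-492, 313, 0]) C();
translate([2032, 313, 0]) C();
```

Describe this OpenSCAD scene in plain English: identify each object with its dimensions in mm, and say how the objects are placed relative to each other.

A is a table with a 1792×969 mm rectangular top, 47 mm thick, top surface at z = 723 mm, supported by four 74×74 mm square legs, each inset 56 mm from the nearest pair of top edges, running from the floor.

B is an I-beam lying along x, 952 mm long. Overall section height 393 mm. Two flanges 212 mm wide (y) and 23 mm thick, one on the floor and one at the top; a web 10 mm thick runs between them, centred on the flange width.

C is a four-legged stool. The seat is 252×343 mm, 42 mm thick, top at z = 410 mm. It stands on four round legs, each 46 mm in diameter, from z = 0 to the seat underside, each leg's axis is inset half a diameter from the nearest pair of seat edges (so the leg's bounding box is flush with the corner).

The I-beam is on top of the table. Four stools sit around the table at the −y, +y, −x, +x sides.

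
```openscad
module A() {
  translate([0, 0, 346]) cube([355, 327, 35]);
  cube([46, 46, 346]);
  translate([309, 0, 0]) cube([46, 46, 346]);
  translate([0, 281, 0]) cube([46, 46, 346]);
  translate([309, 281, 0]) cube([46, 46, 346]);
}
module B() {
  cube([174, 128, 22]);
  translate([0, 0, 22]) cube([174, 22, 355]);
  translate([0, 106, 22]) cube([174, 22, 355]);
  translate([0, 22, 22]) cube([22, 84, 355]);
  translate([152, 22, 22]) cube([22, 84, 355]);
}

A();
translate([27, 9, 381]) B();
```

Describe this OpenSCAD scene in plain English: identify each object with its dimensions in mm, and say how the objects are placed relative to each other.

A is a four-legged stool. The seat is 355×327 mm, 35 mm thick, top at z = 381 mm. It stands on four square legs, each 46×46 mm in cross-section, from z = 0 to the seat underside, each flush with a corner of the seat.

B is an open storage box with external size 174×128×377 mm and wall thickness 22 mm (the base is also 22 mm thick). The base covers the whole footprint; the four walls stand on the base, with the y-facing walls full-width and the x-facing walls fitting between their inner faces.

The open box is on top of the stool.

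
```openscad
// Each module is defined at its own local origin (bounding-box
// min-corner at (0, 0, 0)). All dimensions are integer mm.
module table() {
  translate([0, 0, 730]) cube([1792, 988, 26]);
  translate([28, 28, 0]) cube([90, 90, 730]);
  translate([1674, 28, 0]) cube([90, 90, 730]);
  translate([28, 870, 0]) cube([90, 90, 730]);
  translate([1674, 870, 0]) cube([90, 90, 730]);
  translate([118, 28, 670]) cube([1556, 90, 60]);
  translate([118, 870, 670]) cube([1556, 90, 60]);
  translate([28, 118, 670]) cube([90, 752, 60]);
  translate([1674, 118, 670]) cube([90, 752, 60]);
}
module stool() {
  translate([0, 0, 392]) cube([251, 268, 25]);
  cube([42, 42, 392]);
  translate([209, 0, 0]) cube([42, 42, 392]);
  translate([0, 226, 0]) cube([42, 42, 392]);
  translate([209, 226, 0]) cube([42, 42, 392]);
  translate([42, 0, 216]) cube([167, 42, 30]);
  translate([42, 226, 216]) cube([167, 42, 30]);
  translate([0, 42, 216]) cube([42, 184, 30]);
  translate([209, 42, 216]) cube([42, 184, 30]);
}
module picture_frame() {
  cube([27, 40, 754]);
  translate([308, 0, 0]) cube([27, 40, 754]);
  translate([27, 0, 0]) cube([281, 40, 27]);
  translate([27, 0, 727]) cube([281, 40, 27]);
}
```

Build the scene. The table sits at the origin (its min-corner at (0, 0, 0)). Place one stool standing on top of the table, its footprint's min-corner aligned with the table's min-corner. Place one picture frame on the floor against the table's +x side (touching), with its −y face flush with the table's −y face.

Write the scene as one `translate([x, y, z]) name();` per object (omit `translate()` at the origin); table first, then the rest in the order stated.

table();
translate([0, 0, 756]) stool();
translate([1792, 0, 0]) picture_frame();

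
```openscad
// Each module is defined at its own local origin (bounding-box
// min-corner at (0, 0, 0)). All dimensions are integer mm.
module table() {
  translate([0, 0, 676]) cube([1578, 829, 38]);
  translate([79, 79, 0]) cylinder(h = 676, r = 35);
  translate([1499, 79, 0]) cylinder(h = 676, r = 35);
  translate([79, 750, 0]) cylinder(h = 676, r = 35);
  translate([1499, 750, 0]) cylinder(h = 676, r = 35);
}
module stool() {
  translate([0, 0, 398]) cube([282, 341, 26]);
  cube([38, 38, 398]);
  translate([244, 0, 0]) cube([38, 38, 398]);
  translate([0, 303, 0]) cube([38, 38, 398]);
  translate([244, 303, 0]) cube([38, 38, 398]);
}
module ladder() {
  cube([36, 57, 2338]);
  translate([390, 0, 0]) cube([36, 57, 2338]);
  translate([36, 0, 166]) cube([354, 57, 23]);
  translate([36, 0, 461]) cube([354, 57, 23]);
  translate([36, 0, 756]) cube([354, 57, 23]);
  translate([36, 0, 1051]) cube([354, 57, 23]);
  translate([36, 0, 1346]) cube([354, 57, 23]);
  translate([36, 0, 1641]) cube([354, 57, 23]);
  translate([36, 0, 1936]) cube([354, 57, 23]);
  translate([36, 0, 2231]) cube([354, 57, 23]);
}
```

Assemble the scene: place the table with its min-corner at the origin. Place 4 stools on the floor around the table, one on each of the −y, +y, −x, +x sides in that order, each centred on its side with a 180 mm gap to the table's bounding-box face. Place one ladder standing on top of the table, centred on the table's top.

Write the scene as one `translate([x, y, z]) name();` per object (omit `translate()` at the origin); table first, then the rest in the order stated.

table();
translate([648, -521, 0]) stool();
translate([648, 1009, 0]) stool();
translate([-462, 244, 0]) stool();
translate([1758, 244, 0]) stool();
translate([576, 386, 714]) ladder();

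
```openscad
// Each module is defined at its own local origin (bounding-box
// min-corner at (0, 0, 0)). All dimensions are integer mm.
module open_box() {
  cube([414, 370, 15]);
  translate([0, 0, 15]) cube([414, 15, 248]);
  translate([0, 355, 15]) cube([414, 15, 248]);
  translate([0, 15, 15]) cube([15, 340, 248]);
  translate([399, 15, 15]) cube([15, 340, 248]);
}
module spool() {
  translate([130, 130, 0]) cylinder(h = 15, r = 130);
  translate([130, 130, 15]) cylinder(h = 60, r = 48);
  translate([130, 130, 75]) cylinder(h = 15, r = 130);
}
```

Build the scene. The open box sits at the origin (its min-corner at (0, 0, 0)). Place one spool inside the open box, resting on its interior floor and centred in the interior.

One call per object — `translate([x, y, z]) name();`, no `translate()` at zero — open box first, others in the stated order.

open_box();
translate([77, 55, 15]) spool();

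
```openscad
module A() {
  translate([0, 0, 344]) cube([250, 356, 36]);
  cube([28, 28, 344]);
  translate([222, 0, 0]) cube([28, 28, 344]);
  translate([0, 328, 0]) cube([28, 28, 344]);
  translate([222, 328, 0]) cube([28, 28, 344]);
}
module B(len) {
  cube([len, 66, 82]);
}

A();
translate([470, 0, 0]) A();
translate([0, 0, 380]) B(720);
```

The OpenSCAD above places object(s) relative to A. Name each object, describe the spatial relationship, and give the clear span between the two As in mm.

Second stool starts at x = 470; first ends at x = 250; clear span = 470 − 250 = 220 mm.

A is a stool. B is a beam. A beam spans the tops of two stools. The clear span between the two stools is 220 mm.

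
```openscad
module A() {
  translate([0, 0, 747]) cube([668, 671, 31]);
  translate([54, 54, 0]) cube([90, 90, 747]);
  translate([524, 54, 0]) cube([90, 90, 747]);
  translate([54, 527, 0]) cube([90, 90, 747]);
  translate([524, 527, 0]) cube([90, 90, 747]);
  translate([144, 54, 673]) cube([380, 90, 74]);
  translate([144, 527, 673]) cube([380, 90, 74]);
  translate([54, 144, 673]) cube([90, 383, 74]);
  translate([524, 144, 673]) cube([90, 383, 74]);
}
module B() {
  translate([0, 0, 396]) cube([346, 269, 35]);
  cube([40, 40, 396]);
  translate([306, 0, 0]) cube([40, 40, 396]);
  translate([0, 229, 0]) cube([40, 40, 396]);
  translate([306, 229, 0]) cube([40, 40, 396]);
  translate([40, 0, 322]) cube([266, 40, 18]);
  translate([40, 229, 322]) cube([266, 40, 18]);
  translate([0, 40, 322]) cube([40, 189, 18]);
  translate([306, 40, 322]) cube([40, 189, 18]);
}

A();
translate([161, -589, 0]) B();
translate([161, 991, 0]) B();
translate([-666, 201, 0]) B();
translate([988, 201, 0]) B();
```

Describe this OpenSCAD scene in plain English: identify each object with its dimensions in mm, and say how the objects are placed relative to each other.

A is a rectangular dining table. The top is 668×671×31 mm with its upper surface at z = 778 mm. It stands on four 90×90 mm square legs, each inset 54 mm from the nearest pair of top edges, running from the floor to the underside of the top. Four apron rails, 90 mm thick and 74 mm tall, run between adjacent legs with their top edges flush with the underside of the top and their outer faces flush with the legs' outer faces.

B is a simple wooden stool: a rectangular seat 346 mm (x) by 269 mm (y), 35 mm thick, top face at z = 431 mm, on four square legs, each 40×40 mm in cross-section. The legs rest on z = 0, each flush with a corner of the seat. Four stretchers, 40 mm wide and 18 mm tall, connect adjacent legs with their undersides at z = 322 mm, each running between the inner faces of the legs it joins and aligned with the legs' outer faces on the other axis.

Four stools sit around the table at the −y, +y, −x, +x sides.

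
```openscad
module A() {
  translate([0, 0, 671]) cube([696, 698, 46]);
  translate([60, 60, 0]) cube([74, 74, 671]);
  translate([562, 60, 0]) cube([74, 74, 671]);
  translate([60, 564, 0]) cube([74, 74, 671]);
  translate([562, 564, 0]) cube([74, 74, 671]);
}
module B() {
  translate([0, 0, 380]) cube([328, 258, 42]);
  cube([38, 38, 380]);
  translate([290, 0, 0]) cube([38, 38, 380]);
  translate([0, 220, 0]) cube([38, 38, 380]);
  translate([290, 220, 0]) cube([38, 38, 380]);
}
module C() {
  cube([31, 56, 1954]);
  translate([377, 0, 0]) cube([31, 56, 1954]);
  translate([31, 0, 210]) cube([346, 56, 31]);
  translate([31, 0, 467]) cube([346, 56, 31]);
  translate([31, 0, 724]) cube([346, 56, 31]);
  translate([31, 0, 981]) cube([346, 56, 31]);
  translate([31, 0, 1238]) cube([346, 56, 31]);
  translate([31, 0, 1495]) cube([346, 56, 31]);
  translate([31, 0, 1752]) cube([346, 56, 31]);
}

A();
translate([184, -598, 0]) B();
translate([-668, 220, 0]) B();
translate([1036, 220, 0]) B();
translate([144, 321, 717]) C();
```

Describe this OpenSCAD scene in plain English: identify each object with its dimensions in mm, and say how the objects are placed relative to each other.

A is a table with a 696×698 mm rectangular top, 46 mm thick, top surface at z = 717 mm, supported by four 74×74 mm square legs, each inset 60 mm from the nearest pair of top edges, running from the floor.

B is a four-legged stool. The seat is 328×258 mm, 42 mm thick, top at z = 422 mm. It stands on four square legs, each 38×38 mm in cross-section, from z = 0 to the seat underside, each flush with a corner of the seat.

C is a wooden ladder with two side rails of 31×56 mm section and 1954 mm height, set 408 mm apart overall. Between them run 7 rectangular rungs (56 mm deep, 31 mm thick), front faces flush with the rails' −y face. The bottom of the first rung is 210 mm above the floor and each subsequent rung is 257 mm higher than the one below.

Three stools sit around the table at the −y, −x, +x sides. The ladder is on top of the table, centred.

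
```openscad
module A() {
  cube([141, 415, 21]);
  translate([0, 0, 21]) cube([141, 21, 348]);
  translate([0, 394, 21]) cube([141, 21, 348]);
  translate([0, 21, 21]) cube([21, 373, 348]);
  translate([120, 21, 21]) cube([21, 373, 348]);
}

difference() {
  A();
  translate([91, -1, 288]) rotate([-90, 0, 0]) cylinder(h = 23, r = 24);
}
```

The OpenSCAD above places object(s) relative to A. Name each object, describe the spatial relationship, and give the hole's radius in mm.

A is an open box. The open box has a circular hole through its front wall. The hole's radius is 24 mm.

The subtracted cylinder has r = 24 mm.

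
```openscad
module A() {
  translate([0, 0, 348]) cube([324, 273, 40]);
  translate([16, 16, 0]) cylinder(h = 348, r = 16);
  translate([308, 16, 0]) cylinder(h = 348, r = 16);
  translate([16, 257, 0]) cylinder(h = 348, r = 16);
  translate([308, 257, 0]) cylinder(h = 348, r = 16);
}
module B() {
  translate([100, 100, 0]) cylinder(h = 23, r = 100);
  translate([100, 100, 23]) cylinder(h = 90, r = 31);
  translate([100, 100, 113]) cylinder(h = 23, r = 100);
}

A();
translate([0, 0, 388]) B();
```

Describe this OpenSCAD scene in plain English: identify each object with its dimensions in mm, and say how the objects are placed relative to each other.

A is a four-legged stool. The seat is a 324×273×40 mm slab whose top surface is at z = 388 mm; four round legs, each 32 mm in diameter, run from the floor (z = 0) to the underside of the seat, each leg's axis is inset half a diameter from the nearest pair of seat edges (so the leg's bounding box is flush with the corner).

B is a spool: two coaxial disc flanges of radius 100 mm and thickness 23 mm, joined by a core cylinder of radius 31 mm and height 90 mm. The lower flange rests on z = 0 and the three cylinders share a vertical axis.

The spool is on top of the stool.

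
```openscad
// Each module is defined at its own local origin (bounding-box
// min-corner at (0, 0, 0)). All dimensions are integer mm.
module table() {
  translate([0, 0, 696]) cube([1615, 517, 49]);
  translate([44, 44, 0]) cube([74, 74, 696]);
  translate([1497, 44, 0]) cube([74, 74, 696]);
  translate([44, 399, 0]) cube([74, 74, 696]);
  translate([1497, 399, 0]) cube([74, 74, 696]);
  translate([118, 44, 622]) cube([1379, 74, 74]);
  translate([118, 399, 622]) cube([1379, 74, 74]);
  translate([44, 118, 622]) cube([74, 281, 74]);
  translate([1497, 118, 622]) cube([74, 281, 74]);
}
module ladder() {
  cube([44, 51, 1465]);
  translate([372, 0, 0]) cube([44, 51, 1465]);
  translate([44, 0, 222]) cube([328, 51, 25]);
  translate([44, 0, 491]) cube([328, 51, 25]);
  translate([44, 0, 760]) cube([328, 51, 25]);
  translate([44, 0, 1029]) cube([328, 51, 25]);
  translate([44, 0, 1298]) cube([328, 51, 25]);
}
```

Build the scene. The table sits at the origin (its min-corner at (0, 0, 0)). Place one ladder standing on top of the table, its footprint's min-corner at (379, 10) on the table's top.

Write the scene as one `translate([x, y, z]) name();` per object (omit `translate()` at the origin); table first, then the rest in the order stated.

table();
translate([379, 10, 745]) ladder();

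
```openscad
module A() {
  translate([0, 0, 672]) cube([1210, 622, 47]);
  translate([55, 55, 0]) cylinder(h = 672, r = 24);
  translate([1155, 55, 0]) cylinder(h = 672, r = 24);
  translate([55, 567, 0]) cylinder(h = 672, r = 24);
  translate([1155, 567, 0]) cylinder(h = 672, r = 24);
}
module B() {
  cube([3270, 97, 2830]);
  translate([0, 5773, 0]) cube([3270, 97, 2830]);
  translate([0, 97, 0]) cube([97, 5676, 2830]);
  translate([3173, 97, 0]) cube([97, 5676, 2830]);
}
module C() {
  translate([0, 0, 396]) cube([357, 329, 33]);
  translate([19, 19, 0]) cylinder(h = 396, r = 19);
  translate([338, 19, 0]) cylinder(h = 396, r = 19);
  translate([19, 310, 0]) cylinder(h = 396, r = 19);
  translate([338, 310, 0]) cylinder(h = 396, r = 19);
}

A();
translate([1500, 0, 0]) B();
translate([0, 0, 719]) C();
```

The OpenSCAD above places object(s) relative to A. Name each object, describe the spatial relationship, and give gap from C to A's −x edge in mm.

The stool's min-x is at 0; the table's min-x is 0; gap = 0 mm.

A is a table. B is a house frame. C is a stool. The house frame is on the floor beside the table on its +x side. The stool is on top of the table. The gap from the stool to the table's −x edge is 0 mm.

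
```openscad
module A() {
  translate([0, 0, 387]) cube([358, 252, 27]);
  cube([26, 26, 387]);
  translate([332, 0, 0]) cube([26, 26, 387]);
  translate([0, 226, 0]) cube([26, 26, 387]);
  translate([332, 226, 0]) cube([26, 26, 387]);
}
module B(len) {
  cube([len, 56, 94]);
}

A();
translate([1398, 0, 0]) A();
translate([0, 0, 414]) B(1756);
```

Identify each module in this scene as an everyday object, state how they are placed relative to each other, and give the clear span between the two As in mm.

Second stool starts at x = 1398; first ends at x = 358; clear span = 1398 − 358 = 1040 mm.

A is a stool. B is a beam. A beam spans the tops of two stools. The clear span between the two stools is 1040 mm.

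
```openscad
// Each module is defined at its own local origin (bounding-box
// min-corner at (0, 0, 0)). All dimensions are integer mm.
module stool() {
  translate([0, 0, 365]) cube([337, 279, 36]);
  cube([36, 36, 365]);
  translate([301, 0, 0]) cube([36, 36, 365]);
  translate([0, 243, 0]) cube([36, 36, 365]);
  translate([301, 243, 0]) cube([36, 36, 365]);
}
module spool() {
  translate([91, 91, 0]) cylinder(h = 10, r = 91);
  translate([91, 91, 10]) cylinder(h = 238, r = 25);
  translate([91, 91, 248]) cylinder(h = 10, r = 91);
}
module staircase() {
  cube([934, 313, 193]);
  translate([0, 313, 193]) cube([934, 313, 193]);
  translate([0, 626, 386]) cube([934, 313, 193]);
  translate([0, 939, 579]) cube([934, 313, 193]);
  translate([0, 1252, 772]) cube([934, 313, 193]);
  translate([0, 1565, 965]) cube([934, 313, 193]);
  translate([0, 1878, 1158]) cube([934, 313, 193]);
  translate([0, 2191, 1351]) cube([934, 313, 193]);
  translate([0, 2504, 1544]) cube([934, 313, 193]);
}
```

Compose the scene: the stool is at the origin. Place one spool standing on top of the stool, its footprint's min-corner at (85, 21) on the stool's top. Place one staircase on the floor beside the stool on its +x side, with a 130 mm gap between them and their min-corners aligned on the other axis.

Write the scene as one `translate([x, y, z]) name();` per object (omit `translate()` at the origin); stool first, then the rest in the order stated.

stool();
translate([85, 21, 401]) spool();
translate([467, 0, 0]) staircase();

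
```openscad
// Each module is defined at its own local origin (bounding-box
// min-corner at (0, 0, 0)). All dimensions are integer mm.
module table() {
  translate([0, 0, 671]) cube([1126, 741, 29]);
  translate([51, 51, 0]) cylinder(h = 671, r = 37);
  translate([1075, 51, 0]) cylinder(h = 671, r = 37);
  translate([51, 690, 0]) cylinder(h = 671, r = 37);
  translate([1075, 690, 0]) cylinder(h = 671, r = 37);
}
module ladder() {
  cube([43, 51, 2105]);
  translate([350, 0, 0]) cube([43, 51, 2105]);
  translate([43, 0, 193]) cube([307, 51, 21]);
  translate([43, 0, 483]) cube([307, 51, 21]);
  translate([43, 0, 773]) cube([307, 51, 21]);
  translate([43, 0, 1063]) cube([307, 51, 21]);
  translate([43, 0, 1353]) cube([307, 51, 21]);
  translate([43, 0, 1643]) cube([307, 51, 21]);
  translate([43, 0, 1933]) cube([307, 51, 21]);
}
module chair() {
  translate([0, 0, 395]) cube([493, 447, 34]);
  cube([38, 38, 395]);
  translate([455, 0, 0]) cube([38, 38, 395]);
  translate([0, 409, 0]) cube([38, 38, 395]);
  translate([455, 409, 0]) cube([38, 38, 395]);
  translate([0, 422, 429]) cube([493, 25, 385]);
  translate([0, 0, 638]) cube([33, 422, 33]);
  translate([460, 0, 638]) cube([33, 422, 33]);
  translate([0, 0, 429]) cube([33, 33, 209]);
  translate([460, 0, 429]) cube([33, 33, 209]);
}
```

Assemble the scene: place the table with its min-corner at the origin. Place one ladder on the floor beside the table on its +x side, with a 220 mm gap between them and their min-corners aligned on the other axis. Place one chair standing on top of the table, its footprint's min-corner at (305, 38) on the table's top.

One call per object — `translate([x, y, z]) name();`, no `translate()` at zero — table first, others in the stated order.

table();
translate([1346, 0, 0]) ladder();
translate([305, 38, 700]) chair();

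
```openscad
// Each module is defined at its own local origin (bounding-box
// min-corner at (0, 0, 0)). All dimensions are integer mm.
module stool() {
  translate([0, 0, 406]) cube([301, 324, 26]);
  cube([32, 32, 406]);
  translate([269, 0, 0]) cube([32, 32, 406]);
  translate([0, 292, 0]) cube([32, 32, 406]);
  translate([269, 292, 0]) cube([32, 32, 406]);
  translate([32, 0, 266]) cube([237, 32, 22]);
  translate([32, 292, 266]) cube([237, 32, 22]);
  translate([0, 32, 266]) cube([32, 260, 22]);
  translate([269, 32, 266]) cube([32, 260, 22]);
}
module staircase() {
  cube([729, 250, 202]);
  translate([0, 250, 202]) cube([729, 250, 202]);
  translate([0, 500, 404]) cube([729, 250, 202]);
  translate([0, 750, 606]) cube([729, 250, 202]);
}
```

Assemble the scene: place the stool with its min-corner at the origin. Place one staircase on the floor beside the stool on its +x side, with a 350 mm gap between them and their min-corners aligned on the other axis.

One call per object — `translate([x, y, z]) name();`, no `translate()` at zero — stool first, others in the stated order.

stool();
translate([651, 0, 0]) staircase();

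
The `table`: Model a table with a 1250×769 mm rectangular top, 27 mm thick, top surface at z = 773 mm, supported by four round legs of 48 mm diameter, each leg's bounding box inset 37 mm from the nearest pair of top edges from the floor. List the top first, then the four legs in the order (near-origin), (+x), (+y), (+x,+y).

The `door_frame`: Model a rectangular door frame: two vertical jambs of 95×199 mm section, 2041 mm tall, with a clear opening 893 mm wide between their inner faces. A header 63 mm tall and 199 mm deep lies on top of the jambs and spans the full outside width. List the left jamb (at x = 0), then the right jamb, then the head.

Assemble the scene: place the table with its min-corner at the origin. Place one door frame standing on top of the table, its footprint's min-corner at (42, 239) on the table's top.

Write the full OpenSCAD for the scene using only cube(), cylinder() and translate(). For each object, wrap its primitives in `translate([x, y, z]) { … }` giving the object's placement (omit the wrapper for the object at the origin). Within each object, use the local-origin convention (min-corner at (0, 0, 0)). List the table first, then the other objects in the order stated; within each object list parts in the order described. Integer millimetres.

translate([0, 0, 746]) cube([1250, 769, 27]);
translate([61, 61, 0]) cylinder(h = 746, r = 24);
translate([1189, 61, 0]) cylinder(h = 746, r = 24);
translate([61, 708, 0]) cylinder(h = 746, r = 24);
translate([1189, 708, 0]) cylinder(h = 746, r = 24);
translate([42, 239, 773]) {
  cube([95, 199, 2041]);
  translate([988, 0, 0]) cube([95, 199, 2041]);
  translate([0, 0, 2041]) cube([1083, 199, 63]);
}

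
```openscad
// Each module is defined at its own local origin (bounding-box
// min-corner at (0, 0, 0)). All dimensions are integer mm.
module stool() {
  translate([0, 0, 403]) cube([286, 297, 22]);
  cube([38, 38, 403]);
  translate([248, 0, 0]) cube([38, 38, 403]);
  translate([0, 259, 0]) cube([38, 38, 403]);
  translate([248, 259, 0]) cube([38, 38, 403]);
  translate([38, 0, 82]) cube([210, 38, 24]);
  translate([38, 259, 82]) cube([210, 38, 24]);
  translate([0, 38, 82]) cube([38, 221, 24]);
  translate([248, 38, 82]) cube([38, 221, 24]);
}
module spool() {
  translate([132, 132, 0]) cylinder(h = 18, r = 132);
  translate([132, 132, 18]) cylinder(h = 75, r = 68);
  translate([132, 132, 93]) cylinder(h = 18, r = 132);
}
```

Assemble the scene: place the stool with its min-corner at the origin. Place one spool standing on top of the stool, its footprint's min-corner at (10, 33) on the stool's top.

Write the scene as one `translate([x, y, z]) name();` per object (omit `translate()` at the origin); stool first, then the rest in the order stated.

stool();
translate([10, 33, 425]) spool();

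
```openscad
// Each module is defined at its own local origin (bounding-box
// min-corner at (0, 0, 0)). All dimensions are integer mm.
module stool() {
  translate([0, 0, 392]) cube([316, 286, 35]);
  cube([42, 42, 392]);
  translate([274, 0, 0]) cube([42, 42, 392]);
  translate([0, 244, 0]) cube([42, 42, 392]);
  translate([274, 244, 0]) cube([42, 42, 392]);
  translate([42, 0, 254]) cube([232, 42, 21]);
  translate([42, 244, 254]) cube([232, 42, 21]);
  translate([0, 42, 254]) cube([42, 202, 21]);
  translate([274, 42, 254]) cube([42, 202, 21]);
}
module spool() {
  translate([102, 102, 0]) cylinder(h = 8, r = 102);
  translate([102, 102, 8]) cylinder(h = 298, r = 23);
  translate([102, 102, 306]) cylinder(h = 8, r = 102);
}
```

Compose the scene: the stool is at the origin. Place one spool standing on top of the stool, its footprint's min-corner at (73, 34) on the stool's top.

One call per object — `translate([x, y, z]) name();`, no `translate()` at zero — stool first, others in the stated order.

stool();
translate([73, 34, 427]) spool();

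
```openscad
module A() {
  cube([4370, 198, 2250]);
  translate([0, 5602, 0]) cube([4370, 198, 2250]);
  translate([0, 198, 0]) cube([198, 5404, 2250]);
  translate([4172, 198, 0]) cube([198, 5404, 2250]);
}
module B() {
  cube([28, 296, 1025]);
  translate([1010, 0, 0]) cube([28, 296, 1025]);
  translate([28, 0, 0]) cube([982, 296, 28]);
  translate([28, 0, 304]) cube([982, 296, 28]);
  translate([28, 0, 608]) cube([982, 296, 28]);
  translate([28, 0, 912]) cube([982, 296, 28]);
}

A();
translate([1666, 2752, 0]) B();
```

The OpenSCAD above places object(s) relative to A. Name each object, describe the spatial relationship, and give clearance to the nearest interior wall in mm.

Clearances: x = 1468, y = 2554; minimum 1468 mm.

A is a house frame. B is a bookshelf. The bookshelf sits inside the house frame, centred. The clearance to the nearest interior wall is 1468 mm.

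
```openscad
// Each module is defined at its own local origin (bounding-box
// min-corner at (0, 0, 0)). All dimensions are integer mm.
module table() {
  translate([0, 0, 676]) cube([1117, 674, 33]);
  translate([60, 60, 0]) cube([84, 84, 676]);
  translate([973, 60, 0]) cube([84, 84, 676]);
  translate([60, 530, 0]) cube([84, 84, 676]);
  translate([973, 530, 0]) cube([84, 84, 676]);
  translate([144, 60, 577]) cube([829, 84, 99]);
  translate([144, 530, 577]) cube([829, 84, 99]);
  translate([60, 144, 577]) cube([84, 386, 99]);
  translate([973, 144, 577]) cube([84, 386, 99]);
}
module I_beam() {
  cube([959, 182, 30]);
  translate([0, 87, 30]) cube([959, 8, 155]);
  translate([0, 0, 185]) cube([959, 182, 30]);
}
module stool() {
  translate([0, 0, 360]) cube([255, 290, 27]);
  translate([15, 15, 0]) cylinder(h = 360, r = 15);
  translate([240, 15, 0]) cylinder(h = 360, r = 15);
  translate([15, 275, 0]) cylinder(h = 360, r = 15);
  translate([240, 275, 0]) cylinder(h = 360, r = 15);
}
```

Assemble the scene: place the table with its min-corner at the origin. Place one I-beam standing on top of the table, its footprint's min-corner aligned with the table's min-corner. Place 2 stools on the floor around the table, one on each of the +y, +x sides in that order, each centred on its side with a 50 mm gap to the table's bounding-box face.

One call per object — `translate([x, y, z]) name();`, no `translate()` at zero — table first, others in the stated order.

table();
translate([0, 0, 709]) I_beam();
translate([431, 724, 0]) stool();
translate([1167, 192, 0]) stool();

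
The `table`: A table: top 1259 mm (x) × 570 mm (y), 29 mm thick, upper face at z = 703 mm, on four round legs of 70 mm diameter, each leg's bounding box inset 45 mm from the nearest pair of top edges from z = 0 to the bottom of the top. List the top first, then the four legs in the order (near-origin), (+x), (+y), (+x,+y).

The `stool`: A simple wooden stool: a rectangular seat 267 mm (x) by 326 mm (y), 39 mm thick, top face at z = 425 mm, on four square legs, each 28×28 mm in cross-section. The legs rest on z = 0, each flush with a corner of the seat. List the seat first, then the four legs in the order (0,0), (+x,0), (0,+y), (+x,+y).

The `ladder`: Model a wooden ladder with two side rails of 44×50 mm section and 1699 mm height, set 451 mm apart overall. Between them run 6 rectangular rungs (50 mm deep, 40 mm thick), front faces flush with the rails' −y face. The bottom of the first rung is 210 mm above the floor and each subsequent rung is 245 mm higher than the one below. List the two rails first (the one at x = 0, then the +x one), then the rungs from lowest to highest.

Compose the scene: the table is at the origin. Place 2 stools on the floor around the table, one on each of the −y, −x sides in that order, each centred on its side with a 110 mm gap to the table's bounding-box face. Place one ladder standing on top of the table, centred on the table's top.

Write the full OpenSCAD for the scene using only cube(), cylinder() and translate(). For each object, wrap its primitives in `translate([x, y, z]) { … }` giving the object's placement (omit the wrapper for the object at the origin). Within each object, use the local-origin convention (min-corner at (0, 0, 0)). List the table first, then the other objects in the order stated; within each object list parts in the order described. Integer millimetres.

translate([0, 0, 674]) cube([1259, 570, 29]);
translate([80, 80, 0]) cylinder(h = 674, r = 35);
translate([1179, 80, 0]) cylinder(h = 674, r = 35);
translate([80, 490, 0]) cylinder(h = 674, r = 35);
translate([1179, 490, 0]) cylinder(h = 674, r = 35);
translate([496, -436, 0]) {
  translate([0, 0, 386]) cube([267, 326, 39]);
  cube([28, 28, 386]);
  translate([239, 0, 0]) cube([28, 28, 386]);
  translate([0, 298, 0]) cube([28, 28, 386]);
  translate([239, 298, 0]) cube([28, 28, 386]);
}
translate([-377, 122, 0]) {
  translate([0, 0, 386]) cube([267, 326, 39]);
  cube([28, 28, 386]);
  translate([239, 0, 0]) cube([28, 28, 386]);
  translate([0, 298, 0]) cube([28, 28, 386]);
  translate([239, 298, 0]) cube([28, 28, 386]);
}
translate([404, 260, 703]) {
  cube([44, 50, 1699]);
  translate([407, 0, 0]) cube([44, 50, 1699]);
  translate([44, 0, 210]) cube([363, 50, 40]);
  translate([44, 0, 455]) cube([363, 50, 40]);
  translate([44, 0, 700]) cube([363, 50, 40]);
  translate([44, 0, 945]) cube([363, 50, 40]);
  translate([44, 0, 1190]) cube([363, 50, 40]);
  translate([44, 0, 1435]) cube([363, 50, 40]);
}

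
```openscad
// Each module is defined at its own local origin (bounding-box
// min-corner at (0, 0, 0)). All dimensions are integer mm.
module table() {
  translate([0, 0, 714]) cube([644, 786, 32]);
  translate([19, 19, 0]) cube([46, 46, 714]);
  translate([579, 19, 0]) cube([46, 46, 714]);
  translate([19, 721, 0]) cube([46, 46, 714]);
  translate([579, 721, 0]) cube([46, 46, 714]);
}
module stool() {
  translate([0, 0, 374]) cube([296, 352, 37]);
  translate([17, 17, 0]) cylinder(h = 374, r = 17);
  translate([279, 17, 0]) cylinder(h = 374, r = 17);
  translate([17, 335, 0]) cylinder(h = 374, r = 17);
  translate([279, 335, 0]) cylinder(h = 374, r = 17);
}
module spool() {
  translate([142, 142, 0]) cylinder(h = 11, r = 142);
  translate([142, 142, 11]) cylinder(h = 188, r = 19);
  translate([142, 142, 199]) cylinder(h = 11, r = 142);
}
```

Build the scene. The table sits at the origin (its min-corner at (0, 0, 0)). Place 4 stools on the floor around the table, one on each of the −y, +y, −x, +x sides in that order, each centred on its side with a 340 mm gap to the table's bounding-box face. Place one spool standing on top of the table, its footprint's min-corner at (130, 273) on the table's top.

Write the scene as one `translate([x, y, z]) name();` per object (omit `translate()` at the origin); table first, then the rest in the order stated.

table();
translate([174, -692, 0]) stool();
translate([174, 1126, 0]) stool();
translate([-636, 217, 0]) stool();
translate([984, 217, 0]) stool();
translate([130, 273, 746]) spool();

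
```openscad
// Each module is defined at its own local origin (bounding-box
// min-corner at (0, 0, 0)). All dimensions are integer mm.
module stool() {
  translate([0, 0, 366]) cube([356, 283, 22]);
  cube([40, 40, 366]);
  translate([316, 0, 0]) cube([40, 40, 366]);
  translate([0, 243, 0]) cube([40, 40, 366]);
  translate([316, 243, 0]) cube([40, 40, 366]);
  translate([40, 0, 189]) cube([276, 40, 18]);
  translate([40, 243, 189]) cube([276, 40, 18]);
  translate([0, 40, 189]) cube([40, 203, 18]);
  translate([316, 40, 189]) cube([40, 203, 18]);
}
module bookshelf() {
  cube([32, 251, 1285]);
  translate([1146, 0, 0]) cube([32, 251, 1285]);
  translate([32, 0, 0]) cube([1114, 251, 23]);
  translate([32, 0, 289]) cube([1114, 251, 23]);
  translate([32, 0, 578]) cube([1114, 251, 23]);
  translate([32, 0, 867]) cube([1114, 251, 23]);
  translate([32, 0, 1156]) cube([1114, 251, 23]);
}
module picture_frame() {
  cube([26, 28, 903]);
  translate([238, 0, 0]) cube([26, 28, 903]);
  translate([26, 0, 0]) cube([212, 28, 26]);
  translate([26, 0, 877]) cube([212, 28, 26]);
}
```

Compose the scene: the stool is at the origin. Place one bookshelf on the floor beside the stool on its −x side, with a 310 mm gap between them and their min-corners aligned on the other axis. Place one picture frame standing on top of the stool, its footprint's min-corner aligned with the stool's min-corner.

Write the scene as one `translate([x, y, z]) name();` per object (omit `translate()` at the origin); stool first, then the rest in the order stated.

stool();
translate([-1488, 0, 0]) bookshelf();
translate([0, 0, 388]) picture_frame();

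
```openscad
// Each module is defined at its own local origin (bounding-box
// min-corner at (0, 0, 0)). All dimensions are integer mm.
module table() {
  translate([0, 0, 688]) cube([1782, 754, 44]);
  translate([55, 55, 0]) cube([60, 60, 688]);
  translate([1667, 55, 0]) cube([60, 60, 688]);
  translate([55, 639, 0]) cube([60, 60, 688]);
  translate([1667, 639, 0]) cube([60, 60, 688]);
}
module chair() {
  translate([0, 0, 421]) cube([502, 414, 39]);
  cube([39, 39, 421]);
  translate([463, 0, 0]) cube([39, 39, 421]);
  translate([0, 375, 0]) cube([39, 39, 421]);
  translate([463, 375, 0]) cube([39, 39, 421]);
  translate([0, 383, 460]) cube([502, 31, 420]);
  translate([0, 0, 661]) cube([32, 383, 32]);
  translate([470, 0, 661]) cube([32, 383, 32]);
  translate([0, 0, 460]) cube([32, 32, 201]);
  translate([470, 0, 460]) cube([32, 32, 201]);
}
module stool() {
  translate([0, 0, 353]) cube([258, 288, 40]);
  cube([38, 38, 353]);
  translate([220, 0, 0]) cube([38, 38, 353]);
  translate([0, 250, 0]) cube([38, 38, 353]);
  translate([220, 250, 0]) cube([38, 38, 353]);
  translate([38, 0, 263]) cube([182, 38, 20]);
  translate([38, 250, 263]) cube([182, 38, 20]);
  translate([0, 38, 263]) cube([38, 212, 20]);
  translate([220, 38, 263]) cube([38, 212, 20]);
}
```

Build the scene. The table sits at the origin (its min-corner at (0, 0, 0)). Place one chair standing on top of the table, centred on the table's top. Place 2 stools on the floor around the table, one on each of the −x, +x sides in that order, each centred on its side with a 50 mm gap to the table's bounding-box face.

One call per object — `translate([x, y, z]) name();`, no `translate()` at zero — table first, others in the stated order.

table();
translate([640, 170, 732]) chair();
translate([-308, 233, 0]) stool();
translate([1832, 233, 0]) stool();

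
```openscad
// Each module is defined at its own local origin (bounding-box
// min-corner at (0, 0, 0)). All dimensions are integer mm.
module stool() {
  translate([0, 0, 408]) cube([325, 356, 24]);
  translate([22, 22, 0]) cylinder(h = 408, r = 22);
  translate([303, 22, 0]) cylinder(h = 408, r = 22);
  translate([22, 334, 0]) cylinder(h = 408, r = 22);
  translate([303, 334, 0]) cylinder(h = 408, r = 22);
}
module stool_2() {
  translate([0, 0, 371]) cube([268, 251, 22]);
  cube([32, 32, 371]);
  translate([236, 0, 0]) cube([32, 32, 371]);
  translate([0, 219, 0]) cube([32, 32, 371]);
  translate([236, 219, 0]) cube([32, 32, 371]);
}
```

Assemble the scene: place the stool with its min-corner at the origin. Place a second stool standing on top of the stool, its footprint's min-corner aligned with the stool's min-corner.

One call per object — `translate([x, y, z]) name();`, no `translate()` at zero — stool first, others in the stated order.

stool();
translate([0, 0, 432]) stool_2();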